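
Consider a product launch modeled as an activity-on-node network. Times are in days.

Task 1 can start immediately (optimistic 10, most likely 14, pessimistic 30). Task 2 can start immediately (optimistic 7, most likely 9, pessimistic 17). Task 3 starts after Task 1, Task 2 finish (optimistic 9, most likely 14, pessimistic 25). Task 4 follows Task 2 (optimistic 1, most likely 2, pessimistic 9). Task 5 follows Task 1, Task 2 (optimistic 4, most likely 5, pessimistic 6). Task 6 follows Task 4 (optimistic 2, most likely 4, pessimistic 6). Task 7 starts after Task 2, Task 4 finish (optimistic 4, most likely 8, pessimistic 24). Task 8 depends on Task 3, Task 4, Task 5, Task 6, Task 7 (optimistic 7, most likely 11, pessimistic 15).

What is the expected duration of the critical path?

42 days

te_Task 1 = (10 + 4·14 + 30)/6 = 96/6 = 16
te_Task 2 = (7 + 4·9 + 17)/6 = 60/6 = 10
te_Task 3 = (9 + 4·14 + 25)/6 = 90/6 = 15
te_Task 4 = (1 + 4·2 + 9)/6 = 18/6 = 3
te_Task 5 = (4 + 4·5 + 6)/6 = 30/6 = 5
te_Task 6 = (2 + 4·4 + 6)/6 = 24/6 = 4
te_Task 7 = (4 + 4·8 + 24)/6 = 60/6 = 10
te_Task 8 = (7 + 4·11 + 15)/6 = 66/6 = 11

Forward pass:
ES_Task 1 = 0; EF_Task 1 = 16
ES_Task 2 = 0; EF_Task 2 = 10
ES_Task 3 = max(EF_Task 1=16, EF_Task 2=10) = 16; EF_Task 3 = 16+15 = 31
ES_Task 4 = 10; EF_Task 4 = 10+3 = 13
ES_Task 5 = max(EF_Task 1=16, EF_Task 2=10) = 16; EF_Task 5 = 16+5 = 21
ES_Task 6 = 13; EF_Task 6 = 13+4 = 17
ES_Task 7 = max(EF_Task 2=10, EF_Task 4=13) = 13; EF_Task 7 = 13+10 = 23
ES_Task 8 = max(EF_Task 3=31, EF_Task 4=13, EF_Task 5=21, EF_Task 6=17, EF_Task 7=23) = 31; EF_Task 8 = 31+11 = 42
Expected project duration μ = 42 days. Critical path: Task 1 → Task 3 → Task 8.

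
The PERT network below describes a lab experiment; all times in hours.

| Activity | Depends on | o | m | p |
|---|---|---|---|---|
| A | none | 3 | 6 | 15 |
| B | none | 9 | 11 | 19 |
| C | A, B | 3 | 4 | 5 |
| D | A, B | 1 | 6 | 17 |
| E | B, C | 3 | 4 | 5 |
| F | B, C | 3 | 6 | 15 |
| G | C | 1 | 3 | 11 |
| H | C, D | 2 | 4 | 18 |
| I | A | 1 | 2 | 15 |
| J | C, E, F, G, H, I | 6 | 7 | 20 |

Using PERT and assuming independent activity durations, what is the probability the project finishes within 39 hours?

0.854

te_A = (3 + 4·6 + 15)/6 = 42/6 = 7; σ²_A = ((15−3)/6)² = 4.000
te_B = (9 + 4·11 + 19)/6 = 72/6 = 12; σ²_B = ((19−9)/6)² = 2.778
te_C = (3 + 4·4 + 5)/6 = 24/6 = 4; σ²_C = ((5−3)/6)² = 0.111
te_D = (1 + 4·6 + 17)/6 = 42/6 = 7; σ²_D = ((17−1)/6)² = 7.111
te_E = (3 + 4·4 + 5)/6 = 24/6 = 4; σ²_E = ((5−3)/6)² = 0.111
te_F = (3 + 4·6 + 15)/6 = 42/6 = 7; σ²_F = ((15−3)/6)² = 4.000
te_G = (1 + 4·3 + 11)/6 = 24/6 = 4; σ²_G = ((11−1)/6)² = 2.778
te_H = (2 + 4·4 + 18)/6 = 36/6 = 6; σ²_H = ((18−2)/6)² = 7.111
te_I = (1 + 4·2 + 15)/6 = 24/6 = 4; σ²_I = ((15−1)/6)² = 5.444
te_J = (6 + 4·7 + 20)/6 = 54/6 = 9; σ²_J = ((20−6)/6)² = 5.444

Forward pass:
ES_A = 0; EF_A = 7
ES_B = 0; EF_B = 12
ES_C = max(EF_A=7, EF_B=12) = 12; EF_C = 12+4 = 16
ES_D = max(EF_A=7, EF_B=12) = 12; EF_D = 12+7 = 19
ES_E = max(EF_B=12, EF_C=16) = 16; EF_E = 16+4 = 20
ES_F = max(EF_B=12, EF_C=16) = 16; EF_F = 16+7 = 23
ES_G = 16; EF_G = 16+4 = 20
ES_H = max(EF_C=16, EF_D=19) = 19; EF_H = 19+6 = 25
ES_I = 7; EF_I = 7+4 = 11
ES_J = max(EF_C=16, EF_E=20, EF_F=23, EF_G=20, EF_H=25, EF_I=11) = 25; EF_J = 25+9 = 34
Expected project duration μ = 34 hours. Critical path: B → D → H → J.

Variance along critical path = 2.778 + 7.111 + 7.111 + 5.444 = 22.444; σ = √22.444 = 4.738 hours.
Z = (39 − 34) / 4.738 = 1.055
P(T ≤ 39) = Φ(1.055) ≈ 0.854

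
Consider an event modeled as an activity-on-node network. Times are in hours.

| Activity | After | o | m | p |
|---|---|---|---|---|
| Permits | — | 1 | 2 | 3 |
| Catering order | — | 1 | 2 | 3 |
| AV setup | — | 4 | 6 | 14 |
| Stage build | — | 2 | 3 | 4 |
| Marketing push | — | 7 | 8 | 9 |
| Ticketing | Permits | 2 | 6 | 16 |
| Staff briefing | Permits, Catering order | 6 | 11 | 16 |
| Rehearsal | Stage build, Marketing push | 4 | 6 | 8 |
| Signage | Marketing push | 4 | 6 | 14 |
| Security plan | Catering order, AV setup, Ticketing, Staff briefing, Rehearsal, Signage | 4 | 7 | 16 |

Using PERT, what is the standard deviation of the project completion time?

2.62 hours

te_Permits = (1 + 4·2 + 3)/6 = 12/6 = 2; σ²_Permits = ((3−1)/6)² = 0.111
te_Catering order = (1 + 4·2 + 3)/6 = 12/6 = 2; σ²_Catering order = ((3−1)/6)² = 0.111
te_AV setup = (4 + 4·6 + 14)/6 = 42/6 = 7; σ²_AV setup = ((14−4)/6)² = 2.778
te_Stage build = (2 + 4·3 + 4)/6 = 18/6 = 3; σ²_Stage build = ((4−2)/6)² = 0.111
te_Marketing push = (7 + 4·8 + 9)/6 = 48/6 = 8; σ²_Marketing push = ((9−7)/6)² = 0.111
te_Ticketing = (2 + 4·6 + 16)/6 = 42/6 = 7; σ²_Ticketing = ((16−2)/6)² = 5.444
te_Staff briefing = (6 + 4·11 + 16)/6 = 66/6 = 11; σ²_Staff briefing = ((16−6)/6)² = 2.778
te_Rehearsal = (4 + 4·6 + 8)/6 = 36/6 = 6; σ²_Rehearsal = ((8−4)/6)² = 0.444
te_Signage = (4 + 4·6 + 14)/6 = 42/6 = 7; σ²_Signage = ((14−4)/6)² = 2.778
te_Security plan = (4 + 4·7 + 16)/6 = 48/6 = 8; σ²_Security plan = ((16−4)/6)² = 4.000

Forward pass:
ES_Permits = 0; EF_Permits = 2
ES_Catering order = 0; EF_Catering order = 2
ES_AV setup = 0; EF_AV setup = 7
ES_Stage build = 0; EF_Stage build = 3
ES_Marketing push = 0; EF_Marketing push = 8
ES_Ticketing = 2; EF_Ticketing = 2+7 = 9
ES_Staff briefing = max(EF_Permits=2, EF_Catering order=2) = 2; EF_Staff briefing = 2+11 = 13
ES_Rehearsal = max(EF_Stage build=3, EF_Marketing push=8) = 8; EF_Rehearsal = 8+6 = 14
ES_Signage = 8; EF_Signage = 8+7 = 15
ES_Security plan = max(EF_Catering order=2, EF_AV setup=7, EF_Ticketing=9, EF_Staff briefing=13, EF_Rehearsal=14, EF_Signage=15) = 15; EF_Security plan = 15+8 = 23
Expected project duration μ = 23 hours. Critical path: Marketing push → Signage → Security plan.

Variance along critical path = 0.111 + 2.778 + 4.000 = 6.889
σ = √6.889 = 2.625 hours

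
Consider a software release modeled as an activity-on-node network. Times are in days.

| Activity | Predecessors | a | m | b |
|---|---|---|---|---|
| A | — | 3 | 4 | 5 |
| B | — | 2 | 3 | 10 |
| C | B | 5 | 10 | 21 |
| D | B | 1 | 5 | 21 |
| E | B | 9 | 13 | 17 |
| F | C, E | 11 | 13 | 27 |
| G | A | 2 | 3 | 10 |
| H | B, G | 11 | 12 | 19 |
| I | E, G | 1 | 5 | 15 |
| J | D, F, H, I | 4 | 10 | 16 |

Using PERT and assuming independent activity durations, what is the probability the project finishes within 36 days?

te_A = (3 + 4·4 + 5)/6 = 24/6 = 4; σ²_A = ((5−3)/6)² = 0.111
te_B = (2 + 4·3 + 10)/6 = 24/6 = 4; σ²_B = ((10−2)/6)² = 1.778
te_C = (5 + 4·10 + 21)/6 = 66/6 = 11; σ²_C = ((21−5)/6)² = 7.111
te_D = (1 + 4·5 + 21)/6 = 42/6 = 7; σ²_D = ((21−1)/6)² = 11.111
te_E = (9 + 4·13 + 17)/6 = 78/6 = 13; σ²_E = ((17−9)/6)² = 1.778
te_F = (11 + 4·13 + 27)/6 = 90/6 = 15; σ²_F = ((27−11)/6)² = 7.111
te_G = (2 + 4·3 + 10)/6 = 24/6 = 4; σ²_G = ((10−2)/6)² = 1.778
te_H = (11 + 4·12 + 19)/6 = 78/6 = 13; σ²_H = ((19−11)/6)² = 1.778
te_I = (1 + 4·5 + 15)/6 = 36/6 = 6; σ²_I = ((15−1)/6)² = 5.444
te_J = (4 + 4·10 + 16)/6 = 60/6 = 10; σ²_J = ((16−4)/6)² = 4.000

Forward pass:
ES_A = 0; EF_A = 4
ES_B = 0; EF_B = 4
ES_C = 4; EF_C = 4+11 = 15
ES_D = 4; EF_D = 4+7 = 11
ES_E = 4; EF_E = 4+13 = 17
ES_F = max(EF_C=15, EF_E=17) = 17; EF_F = 17+15 = 32
ES_G = 4; EF_G = 4+4 = 8
ES_H = max(EF_B=4, EF_G=8) = 8; EF_H = 8+13 = 21
ES_I = max(EF_E=17, EF_G=8) = 17; EF_I = 17+6 = 23
ES_J = max(EF_D=11, EF_F=32, EF_H=21, EF_I=23) = 32; EF_J = 32+10 = 42
Expected project duration μ = 42 days. Critical path: B → E → F → J.

Variance along critical path = 1.778 + 1.778 + 7.111 + 4.000 = 14.667; σ = √14.667 = 3.830 days.
Z = (36 − 42) / 3.830 = -1.567
P(T ≤ 36) = Φ(-1.567) ≈ 0.059

0.059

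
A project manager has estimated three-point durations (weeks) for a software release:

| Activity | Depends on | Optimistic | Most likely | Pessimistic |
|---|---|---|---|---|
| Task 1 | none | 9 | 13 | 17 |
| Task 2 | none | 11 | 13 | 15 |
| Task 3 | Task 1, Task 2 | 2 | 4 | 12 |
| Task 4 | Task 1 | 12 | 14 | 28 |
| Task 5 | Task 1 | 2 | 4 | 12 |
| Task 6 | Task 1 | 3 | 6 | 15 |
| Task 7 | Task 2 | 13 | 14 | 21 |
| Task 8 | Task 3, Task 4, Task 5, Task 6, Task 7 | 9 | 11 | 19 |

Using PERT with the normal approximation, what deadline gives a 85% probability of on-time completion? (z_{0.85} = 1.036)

44.5 weeks

te_Task 1 = (9 + 4·13 + 17)/6 = 78/6 = 13; σ²_Task 1 = ((17−9)/6)² = 1.778
te_Task 2 = (11 + 4·13 + 15)/6 = 78/6 = 13; σ²_Task 2 = ((15−11)/6)² = 0.444
te_Task 3 = (2 + 4·4 + 12)/6 = 30/6 = 5; σ²_Task 3 = ((12−2)/6)² = 2.778
te_Task 4 = (12 + 4·14 + 28)/6 = 96/6 = 16; σ²_Task 4 = ((28−12)/6)² = 7.111
te_Task 5 = (2 + 4·4 + 12)/6 = 30/6 = 5; σ²_Task 5 = ((12−2)/6)² = 2.778
te_Task 6 = (3 + 4·6 + 15)/6 = 42/6 = 7; σ²_Task 6 = ((15−3)/6)² = 4.000
te_Task 7 = (13 + 4·14 + 21)/6 = 90/6 = 15; σ²_Task 7 = ((21−13)/6)² = 1.778
te_Task 8 = (9 + 4·11 + 19)/6 = 72/6 = 12; σ²_Task 8 = ((19−9)/6)² = 2.778

Forward pass:
ES_Task 1 = 0; EF_Task 1 = 13
ES_Task 2 = 0; EF_Task 2 = 13
ES_Task 3 = max(EF_Task 1=13, EF_Task 2=13) = 13; EF_Task 3 = 13+5 = 18
ES_Task 4 = 13; EF_Task 4 = 13+16 = 29
ES_Task 5 = 13; EF_Task 5 = 13+5 = 18
ES_Task 6 = 13; EF_Task 6 = 13+7 = 20
ES_Task 7 = 13; EF_Task 7 = 13+15 = 28
ES_Task 8 = max(EF_Task 3=18, EF_Task 4=29, EF_Task 5=18, EF_Task 6=20, EF_Task 7=28) = 29; EF_Task 8 = 29+12 = 41
Expected project duration μ = 41 weeks. Critical path: Task 1 → Task 4 → Task 8.

Variance along critical path = 1.778 + 7.111 + 2.778 = 11.667; σ = 3.416 weeks.
D = μ + z·σ = 41 + 1.036·3.416 = 44.5 weeks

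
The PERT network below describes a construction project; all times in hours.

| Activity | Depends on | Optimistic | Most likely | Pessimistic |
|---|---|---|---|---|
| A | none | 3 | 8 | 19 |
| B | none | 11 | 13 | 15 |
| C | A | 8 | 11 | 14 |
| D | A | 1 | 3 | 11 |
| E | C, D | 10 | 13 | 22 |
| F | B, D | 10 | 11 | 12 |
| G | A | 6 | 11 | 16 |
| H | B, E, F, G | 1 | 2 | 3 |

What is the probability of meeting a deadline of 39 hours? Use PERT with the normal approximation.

0.805

te_A = (3 + 4·8 + 19)/6 = 54/6 = 9; σ²_A = ((19−3)/6)² = 7.111
te_B = (11 + 4·13 + 15)/6 = 78/6 = 13; σ²_B = ((15−11)/6)² = 0.444
te_C = (8 + 4·11 + 14)/6 = 66/6 = 11; σ²_C = ((14−8)/6)² = 1.000
te_D = (1 + 4·3 + 11)/6 = 24/6 = 4; σ²_D = ((11−1)/6)² = 2.778
te_E = (10 + 4·13 + 22)/6 = 84/6 = 14; σ²_E = ((22−10)/6)² = 4.000
te_F = (10 + 4·11 + 12)/6 = 66/6 = 11; σ²_F = ((12−10)/6)² = 0.111
te_G = (6 + 4·11 + 16)/6 = 66/6 = 11; σ²_G = ((16−6)/6)² = 2.778
te_H = (1 + 4·2 + 3)/6 = 12/6 = 2; σ²_H = ((3−1)/6)² = 0.111

Forward pass:
ES_A = 0; EF_A = 9
ES_B = 0; EF_B = 13
ES_C = 9; EF_C = 9+11 = 20
ES_D = 9; EF_D = 9+4 = 13
ES_E = max(EF_C=20, EF_D=13) = 20; EF_E = 20+14 = 34
ES_F = max(EF_B=13, EF_D=13) = 13; EF_F = 13+11 = 24
ES_G = 9; EF_G = 9+11 = 20
ES_H = max(EF_B=13, EF_E=34, EF_F=24, EF_G=20) = 34; EF_H = 34+2 = 36
Expected project duration μ = 36 hours. Critical path: A → C → E → H.

Variance along critical path = 7.111 + 1.000 + 4.000 + 0.111 = 12.222; σ = √12.222 = 3.496 hours.
Z = (39 − 36) / 3.496 = 0.858
P(T ≤ 39) = Φ(0.858) ≈ 0.805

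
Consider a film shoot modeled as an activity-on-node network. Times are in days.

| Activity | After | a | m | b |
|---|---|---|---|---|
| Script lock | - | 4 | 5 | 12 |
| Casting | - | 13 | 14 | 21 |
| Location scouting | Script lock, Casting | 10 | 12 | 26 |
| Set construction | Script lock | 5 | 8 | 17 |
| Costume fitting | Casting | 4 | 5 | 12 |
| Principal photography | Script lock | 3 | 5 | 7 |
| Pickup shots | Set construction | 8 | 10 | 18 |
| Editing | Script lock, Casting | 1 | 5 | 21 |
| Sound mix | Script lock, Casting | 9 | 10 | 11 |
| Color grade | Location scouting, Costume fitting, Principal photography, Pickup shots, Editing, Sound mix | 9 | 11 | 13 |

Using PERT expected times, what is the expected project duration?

40 days

te_Script lock = (4 + 4·5 + 12)/6 = 36/6 = 6
te_Casting = (13 + 4·14 + 21)/6 = 90/6 = 15
te_Location scouting = (10 + 4·12 + 26)/6 = 84/6 = 14
te_Set construction = (5 + 4·8 + 17)/6 = 54/6 = 9
te_Costume fitting = (4 + 4·5 + 12)/6 = 36/6 = 6
te_Principal photography = (3 + 4·5 + 7)/6 = 30/6 = 5
te_Pickup shots = (8 + 4·10 + 18)/6 = 66/6 = 11
te_Editing = (1 + 4·5 + 21)/6 = 42/6 = 7
te_Sound mix = (9 + 4·10 + 11)/6 = 60/6 = 10
te_Color grade = (9 + 4·11 + 13)/6 = 66/6 = 11

Forward pass:
ES_Script lock = 0; EF_Script lock = 6
ES_Casting = 0; EF_Casting = 15
ES_Location scouting = max(EF_Script lock=6, EF_Casting=15) = 15; EF_Location scouting = 15+14 = 29
ES_Set construction = 6; EF_Set construction = 6+9 = 15
ES_Costume fitting = 15; EF_Costume fitting = 15+6 = 21
ES_Principal photography = 6; EF_Principal photography = 6+5 = 11
ES_Pickup shots = 15; EF_Pickup shots = 15+11 = 26
ES_Editing = max(EF_Script lock=6, EF_Casting=15) = 15; EF_Editing = 15+7 = 22
ES_Sound mix = max(EF_Script lock=6, EF_Casting=15) = 15; EF_Sound mix = 15+10 = 25
ES_Color grade = max(EF_Location scouting=29, EF_Costume fitting=21, EF_Principal photography=11, EF_Pickup shots=26, EF_Editing=22, EF_Sound mix=25) = 29; EF_Color grade = 29+11 = 40
Expected project duration μ = 40 days. Critical path: Casting → Location scouting → Color grade.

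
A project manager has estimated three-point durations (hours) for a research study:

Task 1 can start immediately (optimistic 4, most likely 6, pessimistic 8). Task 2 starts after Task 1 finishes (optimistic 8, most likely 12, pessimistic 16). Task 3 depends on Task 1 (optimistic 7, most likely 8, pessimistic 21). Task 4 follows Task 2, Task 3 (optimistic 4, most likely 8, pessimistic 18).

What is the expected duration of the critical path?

te_Task 1 = (4 + 4·6 + 8)/6 = 36/6 = 6
te_Task 2 = (8 + 4·12 + 16)/6 = 72/6 = 12
te_Task 3 = (7 + 4·8 + 21)/6 = 60/6 = 10
te_Task 4 = (4 + 4·8 + 18)/6 = 54/6 = 9

Forward pass:
ES_Task 1 = 0; EF_Task 1 = 6
ES_Task 2 = 6; EF_Task 2 = 6+12 = 18
ES_Task 3 = 6; EF_Task 3 = 6+10 = 16
ES_Task 4 = max(EF_Task 2=18, EF_Task 3=16) = 18; EF_Task 4 = 18+9 = 27
Expected project duration μ = 27 hours. Critical path: Task 1 → Task 2 → Task 4.

27 hours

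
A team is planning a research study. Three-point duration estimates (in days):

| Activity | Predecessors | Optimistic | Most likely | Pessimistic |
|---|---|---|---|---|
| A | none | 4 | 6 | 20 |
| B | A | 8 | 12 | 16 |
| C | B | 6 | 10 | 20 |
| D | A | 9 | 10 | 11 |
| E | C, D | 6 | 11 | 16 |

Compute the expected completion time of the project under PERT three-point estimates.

te_A = (4 + 4·6 + 20)/6 = 48/6 = 8
te_B = (8 + 4·12 + 16)/6 = 72/6 = 12
te_C = (6 + 4·10 + 20)/6 = 66/6 = 11
te_D = (9 + 4·10 + 11)/6 = 60/6 = 10
te_E = (6 + 4·11 + 16)/6 = 66/6 = 11

Forward pass:
ES_A = 0; EF_A = 8
ES_B = 8; EF_B = 8+12 = 20
ES_C = 20; EF_C = 20+11 = 31
ES_D = 8; EF_D = 8+10 = 18
ES_E = max(EF_C=31, EF_D=18) = 31; EF_E = 31+11 = 42
Expected project duration μ = 42 days. Critical path: A → B → C → E.

42 days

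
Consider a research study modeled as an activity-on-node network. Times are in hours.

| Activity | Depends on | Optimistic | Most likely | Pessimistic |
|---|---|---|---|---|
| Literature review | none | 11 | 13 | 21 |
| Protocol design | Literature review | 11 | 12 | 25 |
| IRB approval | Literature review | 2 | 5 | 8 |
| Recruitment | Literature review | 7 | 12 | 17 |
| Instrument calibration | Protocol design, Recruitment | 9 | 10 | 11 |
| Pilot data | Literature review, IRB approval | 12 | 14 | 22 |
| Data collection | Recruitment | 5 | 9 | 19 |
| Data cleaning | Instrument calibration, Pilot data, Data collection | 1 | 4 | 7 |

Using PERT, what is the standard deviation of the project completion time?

te_Literature review = (11 + 4·13 + 21)/6 = 84/6 = 14; σ²_Literature review = ((21−11)/6)² = 2.778
te_Protocol design = (11 + 4·12 + 25)/6 = 84/6 = 14; σ²_Protocol design = ((25−11)/6)² = 5.444
te_IRB approval = (2 + 4·5 + 8)/6 = 30/6 = 5; σ²_IRB approval = ((8−2)/6)² = 1.000
te_Recruitment = (7 + 4·12 + 17)/6 = 72/6 = 12; σ²_Recruitment = ((17−7)/6)² = 2.778
te_Instrument calibration = (9 + 4·10 + 11)/6 = 60/6 = 10; σ²_Instrument calibration = ((11−9)/6)² = 0.111
te_Pilot data = (12 + 4·14 + 22)/6 = 90/6 = 15; σ²_Pilot data = ((22−12)/6)² = 2.778
te_Data collection = (5 + 4·9 + 19)/6 = 60/6 = 10; σ²_Data collection = ((19−5)/6)² = 5.444
te_Data cleaning = (1 + 4·4 + 7)/6 = 24/6 = 4; σ²_Data cleaning = ((7−1)/6)² = 1.000

Forward pass:
ES_Literature review = 0; EF_Literature review = 14
ES_Protocol design = 14; EF_Protocol design = 14+14 = 28
ES_IRB approval = 14; EF_IRB approval = 14+5 = 19
ES_Recruitment = 14; EF_Recruitment = 14+12 = 26
ES_Instrument calibration = max(EF_Protocol design=28, EF_Recruitment=26) = 28; EF_Instrument calibration = 28+10 = 38
ES_Pilot data = max(EF_Literature review=14, EF_IRB approval=19) = 19; EF_Pilot data = 19+15 = 34
ES_Data collection = 26; EF_Data collection = 26+10 = 36
ES_Data cleaning = max(EF_Instrument calibration=38, EF_Pilot data=34, EF_Data collection=36) = 38; EF_Data cleaning = 38+4 = 42
Expected project duration μ = 42 hours. Critical path: Literature review → Protocol design → Instrument calibration → Data cleaning.

Variance along critical path = 2.778 + 5.444 + 0.111 + 1.000 = 9.333
σ = √9.333 = 3.055 hours

3.06 hours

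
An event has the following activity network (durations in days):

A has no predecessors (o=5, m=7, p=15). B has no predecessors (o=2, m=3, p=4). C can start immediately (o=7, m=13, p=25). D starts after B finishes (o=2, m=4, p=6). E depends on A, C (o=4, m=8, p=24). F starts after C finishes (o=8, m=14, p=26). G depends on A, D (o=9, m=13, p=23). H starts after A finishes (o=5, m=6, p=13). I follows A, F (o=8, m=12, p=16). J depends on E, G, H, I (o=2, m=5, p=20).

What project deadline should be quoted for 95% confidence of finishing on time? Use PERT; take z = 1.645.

te_A = (5 + 4·7 + 15)/6 = 48/6 = 8; σ²_A = ((15−5)/6)² = 2.778
te_B = (2 + 4·3 + 4)/6 = 18/6 = 3; σ²_B = ((4−2)/6)² = 0.111
te_C = (7 + 4·13 + 25)/6 = 84/6 = 14; σ²_C = ((25−7)/6)² = 9.000
te_D = (2 + 4·4 + 6)/6 = 24/6 = 4; σ²_D = ((6−2)/6)² = 0.444
te_E = (4 + 4·8 + 24)/6 = 60/6 = 10; σ²_E = ((24−4)/6)² = 11.111
te_F = (8 + 4·14 + 26)/6 = 90/6 = 15; σ²_F = ((26−8)/6)² = 9.000
te_G = (9 + 4·13 + 23)/6 = 84/6 = 14; σ²_G = ((23−9)/6)² = 5.444
te_H = (5 + 4·6 + 13)/6 = 42/6 = 7; σ²_H = ((13−5)/6)² = 1.778
te_I = (8 + 4·12 + 16)/6 = 72/6 = 12; σ²_I = ((16−8)/6)² = 1.778
te_J = (2 + 4·5 + 20)/6 = 42/6 = 7; σ²_J = ((20−2)/6)² = 9.000

Forward pass:
ES_A = 0; EF_A = 8
ES_B = 0; EF_B = 3
ES_C = 0; EF_C = 14
ES_D = 3; EF_D = 3+4 = 7
ES_E = max(EF_A=8, EF_C=14) = 14; EF_E = 14+10 = 24
ES_F = 14; EF_F = 14+15 = 29
ES_G = max(EF_A=8, EF_D=7) = 8; EF_G = 8+14 = 22
ES_H = 8; EF_H = 8+7 = 15
ES_I = max(EF_A=8, EF_F=29) = 29; EF_I = 29+12 = 41
ES_J = max(EF_E=24, EF_G=22, EF_H=15, EF_I=41) = 41; EF_J = 41+7 = 48
Expected project duration μ = 48 days. Critical path: C → F → I → J.

Variance along critical path = 9.000 + 9.000 + 1.778 + 9.000 = 28.778; σ = 5.364 days.
D = μ + z·σ = 48 + 1.645·5.364 = 56.8 days

56.8 days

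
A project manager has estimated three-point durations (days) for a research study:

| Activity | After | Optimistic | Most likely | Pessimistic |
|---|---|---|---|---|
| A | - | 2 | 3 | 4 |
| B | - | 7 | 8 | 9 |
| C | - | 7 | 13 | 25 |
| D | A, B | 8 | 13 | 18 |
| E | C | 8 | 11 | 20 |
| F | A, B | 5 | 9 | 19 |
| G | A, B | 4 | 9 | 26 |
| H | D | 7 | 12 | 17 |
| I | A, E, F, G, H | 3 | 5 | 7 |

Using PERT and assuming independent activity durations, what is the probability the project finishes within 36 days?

0.209

te_A = (2 + 4·3 + 4)/6 = 18/6 = 3; σ²_A = ((4−2)/6)² = 0.111
te_B = (7 + 4·8 + 9)/6 = 48/6 = 8; σ²_B = ((9−7)/6)² = 0.111
te_C = (7 + 4·13 + 25)/6 = 84/6 = 14; σ²_C = ((25−7)/6)² = 9.000
te_D = (8 + 4·13 + 18)/6 = 78/6 = 13; σ²_D = ((18−8)/6)² = 2.778
te_E = (8 + 4·11 + 20)/6 = 72/6 = 12; σ²_E = ((20−8)/6)² = 4.000
te_F = (5 + 4·9 + 19)/6 = 60/6 = 10; σ²_F = ((19−5)/6)² = 5.444
te_G = (4 + 4·9 + 26)/6 = 66/6 = 11; σ²_G = ((26−4)/6)² = 13.444
te_H = (7 + 4·12 + 17)/6 = 72/6 = 12; σ²_H = ((17−7)/6)² = 2.778
te_I = (3 + 4·5 + 7)/6 = 30/6 = 5; σ²_I = ((7−3)/6)² = 0.444

Forward pass:
ES_A = 0; EF_A = 3
ES_B = 0; EF_B = 8
ES_C = 0; EF_C = 14
ES_D = max(EF_A=3, EF_B=8) = 8; EF_D = 8+13 = 21
ES_E = 14; EF_E = 14+12 = 26
ES_F = max(EF_A=3, EF_B=8) = 8; EF_F = 8+10 = 18
ES_G = max(EF_A=3, EF_B=8) = 8; EF_G = 8+11 = 19
ES_H = 21; EF_H = 21+12 = 33
ES_I = max(EF_A=3, EF_E=26, EF_F=18, EF_G=19, EF_H=33) = 33; EF_I = 33+5 = 38
Expected project duration μ = 38 days. Critical path: B → D → H → I.

Variance along critical path = 0.111 + 2.778 + 2.778 + 0.444 = 6.111; σ = √6.111 = 2.472 days.
Z = (36 − 38) / 2.472 = -0.809
P(T ≤ 36) = Φ(-0.809) ≈ 0.209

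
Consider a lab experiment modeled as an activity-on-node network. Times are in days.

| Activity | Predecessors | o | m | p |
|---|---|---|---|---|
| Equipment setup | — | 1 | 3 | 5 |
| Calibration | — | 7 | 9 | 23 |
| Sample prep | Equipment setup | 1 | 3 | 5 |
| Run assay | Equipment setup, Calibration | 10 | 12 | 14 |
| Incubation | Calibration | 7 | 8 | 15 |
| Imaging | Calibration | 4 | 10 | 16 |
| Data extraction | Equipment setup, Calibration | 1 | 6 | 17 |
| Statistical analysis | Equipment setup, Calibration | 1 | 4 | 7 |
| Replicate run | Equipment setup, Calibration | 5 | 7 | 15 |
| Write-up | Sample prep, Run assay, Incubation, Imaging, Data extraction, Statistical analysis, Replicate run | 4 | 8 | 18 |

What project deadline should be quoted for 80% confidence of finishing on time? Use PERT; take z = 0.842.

35.0 days

te_Equipment setup = (1 + 4·3 + 5)/6 = 18/6 = 3; σ²_Equipment setup = ((5−1)/6)² = 0.444
te_Calibration = (7 + 4·9 + 23)/6 = 66/6 = 11; σ²_Calibration = ((23−7)/6)² = 7.111
te_Sample prep = (1 + 4·3 + 5)/6 = 18/6 = 3; σ²_Sample prep = ((5−1)/6)² = 0.444
te_Run assay = (10 + 4·12 + 14)/6 = 72/6 = 12; σ²_Run assay = ((14−10)/6)² = 0.444
te_Incubation = (7 + 4·8 + 15)/6 = 54/6 = 9; σ²_Incubation = ((15−7)/6)² = 1.778
te_Imaging = (4 + 4·10 + 16)/6 = 60/6 = 10; σ²_Imaging = ((16−4)/6)² = 4.000
te_Data extraction = (1 + 4·6 + 17)/6 = 42/6 = 7; σ²_Data extraction = ((17−1)/6)² = 7.111
te_Statistical analysis = (1 + 4·4 + 7)/6 = 24/6 = 4; σ²_Statistical analysis = ((7−1)/6)² = 1.000
te_Replicate run = (5 + 4·7 + 15)/6 = 48/6 = 8; σ²_Replicate run = ((15−5)/6)² = 2.778
te_Write-up = (4 + 4·8 + 18)/6 = 54/6 = 9; σ²_Write-up = ((18−4)/6)² = 5.444

Forward pass:
ES_Equipment setup = 0; EF_Equipment setup = 3
ES_Calibration = 0; EF_Calibration = 11
ES_Sample prep = 3; EF_Sample prep = 3+3 = 6
ES_Run assay = max(EF_Equipment setup=3, EF_Calibration=11) = 11; EF_Run assay = 11+12 = 23
ES_Incubation = 11; EF_Incubation = 11+9 = 20
ES_Imaging = 11; EF_Imaging = 11+10 = 21
ES_Data extraction = max(EF_Equipment setup=3, EF_Calibration=11) = 11; EF_Data extraction = 11+7 = 18
ES_Statistical analysis = max(EF_Equipment setup=3, EF_Calibration=11) = 11; EF_Statistical analysis = 11+4 = 15
ES_Replicate run = max(EF_Equipment setup=3, EF_Calibration=11) = 11; EF_Replicate run = 11+8 = 19
ES_Write-up = max(EF_Sample prep=6, EF_Run assay=23, EF_Incubation=20, EF_Imaging=21, EF_Data extraction=18, EF_Statistical analysis=15, EF_Replicate run=19) = 23; EF_Write-up = 23+9 = 32
Expected project duration μ = 32 days. Critical path: Calibration → Run assay → Write-up.

Variance along critical path = 7.111 + 0.444 + 5.444 = 13.000; σ = 3.606 days.
D = μ + z·σ = 32 + 0.842·3.606 = 35.0 days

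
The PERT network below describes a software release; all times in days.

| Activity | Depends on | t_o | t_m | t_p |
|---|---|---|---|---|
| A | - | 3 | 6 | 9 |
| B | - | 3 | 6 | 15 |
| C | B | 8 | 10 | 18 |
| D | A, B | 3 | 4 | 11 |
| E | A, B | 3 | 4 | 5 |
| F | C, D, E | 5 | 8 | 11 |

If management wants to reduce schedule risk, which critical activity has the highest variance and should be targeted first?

B

te_A = (3 + 4·6 + 9)/6 = 36/6 = 6; σ²_A = ((9−3)/6)² = 1.000
te_B = (3 + 4·6 + 15)/6 = 42/6 = 7; σ²_B = ((15−3)/6)² = 4.000
te_C = (8 + 4·10 + 18)/6 = 66/6 = 11; σ²_C = ((18−8)/6)² = 2.778
te_D = (3 + 4·4 + 11)/6 = 30/6 = 5; σ²_D = ((11−3)/6)² = 1.778
te_E = (3 + 4·4 + 5)/6 = 24/6 = 4; σ²_E = ((5−3)/6)² = 0.111
te_F = (5 + 4·8 + 11)/6 = 48/6 = 8; σ²_F = ((11−5)/6)² = 1.000

Forward pass:
ES_A = 0; EF_A = 6
ES_B = 0; EF_B = 7
ES_C = 7; EF_C = 7+11 = 18
ES_D = max(EF_A=6, EF_B=7) = 7; EF_D = 7+5 = 12
ES_E = max(EF_A=6, EF_B=7) = 7; EF_E = 7+4 = 11
ES_F = max(EF_C=18, EF_D=12, EF_E=11) = 18; EF_F = 18+8 = 26
Expected project duration μ = 26 days. Critical path: B → C → F.

Variances on critical path: σ²_B=4.000, σ²_C=2.778, σ²_F=1.000.
Largest is σ²_B = 4.000.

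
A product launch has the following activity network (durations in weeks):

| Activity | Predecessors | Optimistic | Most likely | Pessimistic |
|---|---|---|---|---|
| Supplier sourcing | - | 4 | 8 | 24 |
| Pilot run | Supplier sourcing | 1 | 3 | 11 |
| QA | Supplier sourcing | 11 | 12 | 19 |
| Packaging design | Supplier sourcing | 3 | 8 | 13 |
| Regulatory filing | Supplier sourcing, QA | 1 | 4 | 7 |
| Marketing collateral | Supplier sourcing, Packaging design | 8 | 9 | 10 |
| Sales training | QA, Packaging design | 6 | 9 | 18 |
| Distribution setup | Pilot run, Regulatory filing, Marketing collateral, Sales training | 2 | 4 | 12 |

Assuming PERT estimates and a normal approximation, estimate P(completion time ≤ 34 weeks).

0.184

te_Supplier sourcing = (4 + 4·8 + 24)/6 = 60/6 = 10; σ²_Supplier sourcing = ((24−4)/6)² = 11.111
te_Pilot run = (1 + 4·3 + 11)/6 = 24/6 = 4; σ²_Pilot run = ((11−1)/6)² = 2.778
te_QA = (11 + 4·12 + 19)/6 = 78/6 = 13; σ²_QA = ((19−11)/6)² = 1.778
te_Packaging design = (3 + 4·8 + 13)/6 = 48/6 = 8; σ²_Packaging design = ((13−3)/6)² = 2.778
te_Regulatory filing = (1 + 4·4 + 7)/6 = 24/6 = 4; σ²_Regulatory filing = ((7−1)/6)² = 1.000
te_Marketing collateral = (8 + 4·9 + 10)/6 = 54/6 = 9; σ²_Marketing collateral = ((10−8)/6)² = 0.111
te_Sales training = (6 + 4·9 + 18)/6 = 60/6 = 10; σ²_Sales training = ((18−6)/6)² = 4.000
te_Distribution setup = (2 + 4·4 + 12)/6 = 30/6 = 5; σ²_Distribution setup = ((12−2)/6)² = 2.778

Forward pass:
ES_Supplier sourcing = 0; EF_Supplier sourcing = 10
ES_Pilot run = 10; EF_Pilot run = 10+4 = 14
ES_QA = 10; EF_QA = 10+13 = 23
ES_Packaging design = 10; EF_Packaging design = 10+8 = 18
ES_Regulatory filing = max(EF_Supplier sourcing=10, EF_QA=23) = 23; EF_Regulatory filing = 23+4 = 27
ES_Marketing collateral = max(EF_Supplier sourcing=10, EF_Packaging design=18) = 18; EF_Marketing collateral = 18+9 = 27
ES_Sales training = max(EF_QA=23, EF_Packaging design=18) = 23; EF_Sales training = 23+10 = 33
ES_Distribution setup = max(EF_Pilot run=14, EF_Regulatory filing=27, EF_Marketing collateral=27, EF_Sales training=33) = 33; EF_Distribution setup = 33+5 = 38
Expected project duration μ = 38 weeks. Critical path: Supplier sourcing → QA → Sales training → Distribution setup.

Variance along critical path = 11.111 + 1.778 + 4.000 + 2.778 = 19.667; σ = √19.667 = 4.435 weeks.
Z = (34 − 38) / 4.435 = -0.902
P(T ≤ 34) = Φ(-0.902) ≈ 0.184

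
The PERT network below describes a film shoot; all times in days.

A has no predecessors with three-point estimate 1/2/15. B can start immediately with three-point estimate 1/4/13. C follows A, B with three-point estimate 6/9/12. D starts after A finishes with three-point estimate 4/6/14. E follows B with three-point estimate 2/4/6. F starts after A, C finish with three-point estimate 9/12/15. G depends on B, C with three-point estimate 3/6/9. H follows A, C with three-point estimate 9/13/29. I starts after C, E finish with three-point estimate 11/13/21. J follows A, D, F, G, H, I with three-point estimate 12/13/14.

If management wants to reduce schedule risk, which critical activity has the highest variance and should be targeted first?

H

te_A = (1 + 4·2 + 15)/6 = 24/6 = 4; σ²_A = ((15−1)/6)² = 5.444
te_B = (1 + 4·4 + 13)/6 = 30/6 = 5; σ²_B = ((13−1)/6)² = 4.000
te_C = (6 + 4·9 + 12)/6 = 54/6 = 9; σ²_C = ((12−6)/6)² = 1.000
te_D = (4 + 4·6 + 14)/6 = 42/6 = 7; σ²_D = ((14−4)/6)² = 2.778
te_E = (2 + 4·4 + 6)/6 = 24/6 = 4; σ²_E = ((6−2)/6)² = 0.444
te_F = (9 + 4·12 + 15)/6 = 72/6 = 12; σ²_F = ((15−9)/6)² = 1.000
te_G = (3 + 4·6 + 9)/6 = 36/6 = 6; σ²_G = ((9−3)/6)² = 1.000
te_H = (9 + 4·13 + 29)/6 = 90/6 = 15; σ²_H = ((29−9)/6)² = 11.111
te_I = (11 + 4·13 + 21)/6 = 84/6 = 14; σ²_I = ((21−11)/6)² = 2.778
te_J = (12 + 4·13 + 14)/6 = 78/6 = 13; σ²_J = ((14−12)/6)² = 0.111

Forward pass:
ES_A = 0; EF_A = 4
ES_B = 0; EF_B = 5
ES_C = max(EF_A=4, EF_B=5) = 5; EF_C = 5+9 = 14
ES_D = 4; EF_D = 4+7 = 11
ES_E = 5; EF_E = 5+4 = 9
ES_F = max(EF_A=4, EF_C=14) = 14; EF_F = 14+12 = 26
ES_G = max(EF_B=5, EF_C=14) = 14; EF_G = 14+6 = 20
ES_H = max(EF_A=4, EF_C=14) = 14; EF_H = 14+15 = 29
ES_I = max(EF_C=14, EF_E=9) = 14; EF_I = 14+14 = 28
ES_J = max(EF_A=4, EF_D=11, EF_F=26, EF_G=20, EF_H=29, EF_I=28) = 29; EF_J = 29+13 = 42
Expected project duration μ = 42 days. Critical path: B → C → H → J.

Variances on critical path: σ²_B=4.000, σ²_C=1.000, σ²_H=11.111, σ²_J=0.111.
Largest is σ²_H = 11.111.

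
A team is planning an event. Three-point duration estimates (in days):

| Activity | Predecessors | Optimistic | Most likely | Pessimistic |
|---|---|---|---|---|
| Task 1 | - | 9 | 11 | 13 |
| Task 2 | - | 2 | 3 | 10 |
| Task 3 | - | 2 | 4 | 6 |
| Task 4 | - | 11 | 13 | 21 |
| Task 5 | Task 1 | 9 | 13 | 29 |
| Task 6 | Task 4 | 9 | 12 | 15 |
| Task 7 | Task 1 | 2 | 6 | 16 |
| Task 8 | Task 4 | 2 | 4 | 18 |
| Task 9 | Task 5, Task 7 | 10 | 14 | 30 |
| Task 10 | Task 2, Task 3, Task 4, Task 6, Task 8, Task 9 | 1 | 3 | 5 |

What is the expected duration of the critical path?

te_Task 1 = (9 + 4·11 + 13)/6 = 66/6 = 11
te_Task 2 = (2 + 4·3 + 10)/6 = 24/6 = 4
te_Task 3 = (2 + 4·4 + 6)/6 = 24/6 = 4
te_Task 4 = (11 + 4·13 + 21)/6 = 84/6 = 14
te_Task 5 = (9 + 4·13 + 29)/6 = 90/6 = 15
te_Task 6 = (9 + 4·12 + 15)/6 = 72/6 = 12
te_Task 7 = (2 + 4·6 + 16)/6 = 42/6 = 7
te_Task 8 = (2 + 4·4 + 18)/6 = 36/6 = 6
te_Task 9 = (10 + 4·14 + 30)/6 = 96/6 = 16
te_Task 10 = (1 + 4·3 + 5)/6 = 18/6 = 3

Forward pass:
ES_Task 1 = 0; EF_Task 1 = 11
ES_Task 2 = 0; EF_Task 2 = 4
ES_Task 3 = 0; EF_Task 3 = 4
ES_Task 4 = 0; EF_Task 4 = 14
ES_Task 5 = 11; EF_Task 5 = 11+15 = 26
ES_Task 6 = 14; EF_Task 6 = 14+12 = 26
ES_Task 7 = 11; EF_Task 7 = 11+7 = 18
ES_Task 8 = 14; EF_Task 8 = 14+6 = 20
ES_Task 9 = max(EF_Task 5=26, EF_Task 7=18) = 26; EF_Task 9 = 26+16 = 42
ES_Task 10 = max(EF_Task 2=4, EF_Task 3=4, EF_Task 4=14, EF_Task 6=26, EF_Task 8=20, EF_Task 9=42) = 42; EF_Task 10 = 42+3 = 45
Expected project duration μ = 45 days. Critical path: Task 1 → Task 5 → Task 9 → Task 10.

45 days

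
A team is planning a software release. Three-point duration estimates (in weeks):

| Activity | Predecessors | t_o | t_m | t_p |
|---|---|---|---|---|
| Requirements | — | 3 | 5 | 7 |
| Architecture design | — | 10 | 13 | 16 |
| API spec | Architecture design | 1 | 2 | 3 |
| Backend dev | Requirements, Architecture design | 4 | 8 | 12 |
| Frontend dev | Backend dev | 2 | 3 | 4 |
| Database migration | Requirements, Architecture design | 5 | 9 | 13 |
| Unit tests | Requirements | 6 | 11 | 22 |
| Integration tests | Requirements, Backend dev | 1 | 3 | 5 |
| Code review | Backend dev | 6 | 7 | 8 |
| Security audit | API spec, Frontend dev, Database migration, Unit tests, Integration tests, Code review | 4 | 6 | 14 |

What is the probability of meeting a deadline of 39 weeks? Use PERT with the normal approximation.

te_Requirements = (3 + 4·5 + 7)/6 = 30/6 = 5; σ²_Requirements = ((7−3)/6)² = 0.444
te_Architecture design = (10 + 4·13 + 16)/6 = 78/6 = 13; σ²_Architecture design = ((16−10)/6)² = 1.000
te_API spec = (1 + 4·2 + 3)/6 = 12/6 = 2; σ²_API spec = ((3−1)/6)² = 0.111
te_Backend dev = (4 + 4·8 + 12)/6 = 48/6 = 8; σ²_Backend dev = ((12−4)/6)² = 1.778
te_Frontend dev = (2 + 4·3 + 4)/6 = 18/6 = 3; σ²_Frontend dev = ((4−2)/6)² = 0.111
te_Database migration = (5 + 4·9 + 13)/6 = 54/6 = 9; σ²_Database migration = ((13−5)/6)² = 1.778
te_Unit tests = (6 + 4·11 + 22)/6 = 72/6 = 12; σ²_Unit tests = ((22−6)/6)² = 7.111
te_Integration tests = (1 + 4·3 + 5)/6 = 18/6 = 3; σ²_Integration tests = ((5−1)/6)² = 0.444
te_Code review = (6 + 4·7 + 8)/6 = 42/6 = 7; σ²_Code review = ((8−6)/6)² = 0.111
te_Security audit = (4 + 4·6 + 14)/6 = 42/6 = 7; σ²_Security audit = ((14−4)/6)² = 2.778

Forward pass:
ES_Requirements = 0; EF_Requirements = 5
ES_Architecture design = 0; EF_Architecture design = 13
ES_API spec = 13; EF_API spec = 13+2 = 15
ES_Backend dev = max(EF_Requirements=5, EF_Architecture design=13) = 13; EF_Backend dev = 13+8 = 21
ES_Frontend dev = 21; EF_Frontend dev = 21+3 = 24
ES_Database migration = max(EF_Requirements=5, EF_Architecture design=13) = 13; EF_Database migration = 13+9 = 22
ES_Unit tests = 5; EF_Unit tests = 5+12 = 17
ES_Integration tests = max(EF_Requirements=5, EF_Backend dev=21) = 21; EF_Integration tests = 21+3 = 24
ES_Code review = 21; EF_Code review = 21+7 = 28
ES_Security audit = max(EF_API spec=15, EF_Frontend dev=24, EF_Database migration=22, EF_Unit tests=17, EF_Integration tests=24, EF_Code review=28) = 28; EF_Security audit = 28+7 = 35
Expected project duration μ = 35 weeks. Critical path: Architecture design → Backend dev → Code review → Security audit.

Variance along critical path = 1.000 + 1.778 + 0.111 + 2.778 = 5.667; σ = √5.667 = 2.380 weeks.
Z = (39 − 35) / 2.380 = 1.680
P(T ≤ 39) = Φ(1.680) ≈ 0.954

0.954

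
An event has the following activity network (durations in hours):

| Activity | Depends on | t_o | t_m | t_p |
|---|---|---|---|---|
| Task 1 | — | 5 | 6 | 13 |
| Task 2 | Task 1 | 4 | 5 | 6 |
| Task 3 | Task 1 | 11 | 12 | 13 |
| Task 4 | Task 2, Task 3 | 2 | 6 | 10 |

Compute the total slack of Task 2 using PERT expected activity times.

7 hours

te_Task 1 = (5 + 4·6 + 13)/6 = 42/6 = 7
te_Task 2 = (4 + 4·5 + 6)/6 = 30/6 = 5
te_Task 3 = (11 + 4·12 + 13)/6 = 72/6 = 12
te_Task 4 = (2 + 4·6 + 10)/6 = 36/6 = 6

Forward pass:
ES_Task 1 = 0; EF_Task 1 = 7
ES_Task 2 = 7; EF_Task 2 = 7+5 = 12
ES_Task 3 = 7; EF_Task 3 = 7+12 = 19
ES_Task 4 = max(EF_Task 2=12, EF_Task 3=19) = 19; EF_Task 4 = 19+6 = 25
Expected project duration μ = 25 hours. Critical path: Task 1 → Task 3 → Task 4.

Backward pass:
LF_Task 4 = 25; LS_Task 4 = 25−6 = 19
LF_Task 3 = LS_Task 4 = 19; LS_Task 3 = 19−12 = 7
LF_Task 2 = LS_Task 4 = 19; LS_Task 2 = 19−5 = 14
LF_Task 1 = min(LS_Task 2=14, LS_Task 3=7) = 7; LS_Task 1 = 7−7 = 0
Slack_Task 2 = LS_Task 2 − ES_Task 2 = 14 − 7 = 7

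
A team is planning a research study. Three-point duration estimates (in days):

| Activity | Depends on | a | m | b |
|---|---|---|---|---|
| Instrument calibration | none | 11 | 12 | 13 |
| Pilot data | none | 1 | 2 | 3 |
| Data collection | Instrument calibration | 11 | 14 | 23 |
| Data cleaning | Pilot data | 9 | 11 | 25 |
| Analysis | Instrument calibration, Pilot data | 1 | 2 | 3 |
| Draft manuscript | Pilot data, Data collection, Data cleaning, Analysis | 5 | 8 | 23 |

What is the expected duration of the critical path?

37 days

te_Instrument calibration = (11 + 4·12 + 13)/6 = 72/6 = 12
te_Pilot data = (1 + 4·2 + 3)/6 = 12/6 = 2
te_Data collection = (11 + 4·14 + 23)/6 = 90/6 = 15
te_Data cleaning = (9 + 4·11 + 25)/6 = 78/6 = 13
te_Analysis = (1 + 4·2 + 3)/6 = 12/6 = 2
te_Draft manuscript = (5 + 4·8 + 23)/6 = 60/6 = 10

Forward pass:
ES_Instrument calibration = 0; EF_Instrument calibration = 12
ES_Pilot data = 0; EF_Pilot data = 2
ES_Data collection = 12; EF_Data collection = 12+15 = 27
ES_Data cleaning = 2; EF_Data cleaning = 2+13 = 15
ES_Analysis = max(EF_Instrument calibration=12, EF_Pilot data=2) = 12; EF_Analysis = 12+2 = 14
ES_Draft manuscript = max(EF_Pilot data=2, EF_Data collection=27, EF_Data cleaning=15, EF_Analysis=14) = 27; EF_Draft manuscript = 27+10 = 37
Expected project duration μ = 37 days. Critical path: Instrument calibration → Data collection → Draft manuscript.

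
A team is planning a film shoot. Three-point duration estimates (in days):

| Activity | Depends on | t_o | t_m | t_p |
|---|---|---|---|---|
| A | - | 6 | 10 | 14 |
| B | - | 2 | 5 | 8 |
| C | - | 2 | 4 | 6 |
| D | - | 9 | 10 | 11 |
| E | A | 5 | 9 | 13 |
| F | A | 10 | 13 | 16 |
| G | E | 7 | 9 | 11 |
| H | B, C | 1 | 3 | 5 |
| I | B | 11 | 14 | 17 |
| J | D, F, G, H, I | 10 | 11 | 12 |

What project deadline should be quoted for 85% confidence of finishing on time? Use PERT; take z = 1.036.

te_A = (6 + 4·10 + 14)/6 = 60/6 = 10; σ²_A = ((14−6)/6)² = 1.778
te_B = (2 + 4·5 + 8)/6 = 30/6 = 5; σ²_B = ((8−2)/6)² = 1.000
te_C = (2 + 4·4 + 6)/6 = 24/6 = 4; σ²_C = ((6−2)/6)² = 0.444
te_D = (9 + 4·10 + 11)/6 = 60/6 = 10; σ²_D = ((11−9)/6)² = 0.111
te_E = (5 + 4·9 + 13)/6 = 54/6 = 9; σ²_E = ((13−5)/6)² = 1.778
te_F = (10 + 4·13 + 16)/6 = 78/6 = 13; σ²_F = ((16−10)/6)² = 1.000
te_G = (7 + 4·9 + 11)/6 = 54/6 = 9; σ²_G = ((11−7)/6)² = 0.444
te_H = (1 + 4·3 + 5)/6 = 18/6 = 3; σ²_H = ((5−1)/6)² = 0.444
te_I = (11 + 4·14 + 17)/6 = 84/6 = 14; σ²_I = ((17−11)/6)² = 1.000
te_J = (10 + 4·11 + 12)/6 = 66/6 = 11; σ²_J = ((12−10)/6)² = 0.111

Forward pass:
ES_A = 0; EF_A = 10
ES_B = 0; EF_B = 5
ES_C = 0; EF_C = 4
ES_D = 0; EF_D = 10
ES_E = 10; EF_E = 10+9 = 19
ES_F = 10; EF_F = 10+13 = 23
ES_G = 19; EF_G = 19+9 = 28
ES_H = max(EF_B=5, EF_C=4) = 5; EF_H = 5+3 = 8
ES_I = 5; EF_I = 5+14 = 19
ES_J = max(EF_D=10, EF_F=23, EF_G=28, EF_H=8, EF_I=19) = 28; EF_J = 28+11 = 39
Expected project duration μ = 39 days. Critical path: A → E → G → J.

Variance along critical path = 1.778 + 1.778 + 0.444 + 0.111 = 4.111; σ = 2.028 days.
D = μ + z·σ = 39 + 1.036·2.028 = 41.1 days

41.1 days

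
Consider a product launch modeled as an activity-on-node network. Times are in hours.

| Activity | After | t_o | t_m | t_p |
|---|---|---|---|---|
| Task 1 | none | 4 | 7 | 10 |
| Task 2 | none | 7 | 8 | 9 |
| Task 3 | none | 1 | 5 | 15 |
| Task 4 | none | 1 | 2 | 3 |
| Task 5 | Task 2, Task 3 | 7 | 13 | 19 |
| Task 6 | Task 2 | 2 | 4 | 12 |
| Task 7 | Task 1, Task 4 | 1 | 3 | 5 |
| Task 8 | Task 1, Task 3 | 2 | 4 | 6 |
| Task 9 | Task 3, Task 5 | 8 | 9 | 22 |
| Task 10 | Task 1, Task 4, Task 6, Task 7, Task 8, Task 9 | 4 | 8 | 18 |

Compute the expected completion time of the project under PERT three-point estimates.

41 hours

te_Task 1 = (4 + 4·7 + 10)/6 = 42/6 = 7
te_Task 2 = (7 + 4·8 + 9)/6 = 48/6 = 8
te_Task 3 = (1 + 4·5 + 15)/6 = 36/6 = 6
te_Task 4 = (1 + 4·2 + 3)/6 = 12/6 = 2
te_Task 5 = (7 + 4·13 + 19)/6 = 78/6 = 13
te_Task 6 = (2 + 4·4 + 12)/6 = 30/6 = 5
te_Task 7 = (1 + 4·3 + 5)/6 = 18/6 = 3
te_Task 8 = (2 + 4·4 + 6)/6 = 24/6 = 4
te_Task 9 = (8 + 4·9 + 22)/6 = 66/6 = 11
te_Task 10 = (4 + 4·8 + 18)/6 = 54/6 = 9

Forward pass:
ES_Task 1 = 0; EF_Task 1 = 7
ES_Task 2 = 0; EF_Task 2 = 8
ES_Task 3 = 0; EF_Task 3 = 6
ES_Task 4 = 0; EF_Task 4 = 2
ES_Task 5 = max(EF_Task 2=8, EF_Task 3=6) = 8; EF_Task 5 = 8+13 = 21
ES_Task 6 = 8; EF_Task 6 = 8+5 = 13
ES_Task 7 = max(EF_Task 1=7, EF_Task 4=2) = 7; EF_Task 7 = 7+3 = 10
ES_Task 8 = max(EF_Task 1=7, EF_Task 3=6) = 7; EF_Task 8 = 7+4 = 11
ES_Task 9 = max(EF_Task 3=6, EF_Task 5=21) = 21; EF_Task 9 = 21+11 = 32
ES_Task 10 = max(EF_Task 1=7, EF_Task 4=2, EF_Task 6=13, EF_Task 7=10, EF_Task 8=11, EF_Task 9=32) = 32; EF_Task 10 = 32+9 = 41
Expected project duration μ = 41 hours. Critical path: Task 2 → Task 5 → Task 9 → Task 10.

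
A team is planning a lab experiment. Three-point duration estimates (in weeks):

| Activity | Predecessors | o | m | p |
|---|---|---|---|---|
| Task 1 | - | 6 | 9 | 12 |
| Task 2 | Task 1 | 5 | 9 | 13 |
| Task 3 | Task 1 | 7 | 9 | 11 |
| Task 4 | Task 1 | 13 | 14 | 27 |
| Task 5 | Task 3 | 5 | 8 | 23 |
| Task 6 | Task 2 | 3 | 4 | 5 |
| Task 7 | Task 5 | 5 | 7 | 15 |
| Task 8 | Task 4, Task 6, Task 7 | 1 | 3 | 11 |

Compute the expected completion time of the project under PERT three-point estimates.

40 weeks

te_Task 1 = (6 + 4·9 + 12)/6 = 54/6 = 9
te_Task 2 = (5 + 4·9 + 13)/6 = 54/6 = 9
te_Task 3 = (7 + 4·9 + 11)/6 = 54/6 = 9
te_Task 4 = (13 + 4·14 + 27)/6 = 96/6 = 16
te_Task 5 = (5 + 4·8 + 23)/6 = 60/6 = 10
te_Task 6 = (3 + 4·4 + 5)/6 = 24/6 = 4
te_Task 7 = (5 + 4·7 + 15)/6 = 48/6 = 8
te_Task 8 = (1 + 4·3 + 11)/6 = 24/6 = 4

Forward pass:
ES_Task 1 = 0; EF_Task 1 = 9
ES_Task 2 = 9; EF_Task 2 = 9+9 = 18
ES_Task 3 = 9; EF_Task 3 = 9+9 = 18
ES_Task 4 = 9; EF_Task 4 = 9+16 = 25
ES_Task 5 = 18; EF_Task 5 = 18+10 = 28
ES_Task 6 = 18; EF_Task 6 = 18+4 = 22
ES_Task 7 = 28; EF_Task 7 = 28+8 = 36
ES_Task 8 = max(EF_Task 4=25, EF_Task 6=22, EF_Task 7=36) = 36; EF_Task 8 = 36+4 = 40
Expected project duration μ = 40 weeks. Critical path: Task 1 → Task 3 → Task 5 → Task 7 → Task 8.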